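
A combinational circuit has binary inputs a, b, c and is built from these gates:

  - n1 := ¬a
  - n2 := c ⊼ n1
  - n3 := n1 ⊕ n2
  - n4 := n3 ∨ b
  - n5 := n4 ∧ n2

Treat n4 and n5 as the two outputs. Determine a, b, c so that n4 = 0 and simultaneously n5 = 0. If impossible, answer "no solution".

a=0, b=0, c=0

Check with a=0, b=0, c=0:
n1 = ¬a = ¬0 = 1
n2 = c ⊼ n1 = 0 ⊼ 1 = 1
n3 = n1 ⊕ n2 = 1 ⊕ 1 = 0
n4 = n3 ∨ b = 0 ∨ 0 = 0
n5 = n4 ∧ n2 = 0 ∧ 1 = 0
So n4 = 0 and n5 = 0.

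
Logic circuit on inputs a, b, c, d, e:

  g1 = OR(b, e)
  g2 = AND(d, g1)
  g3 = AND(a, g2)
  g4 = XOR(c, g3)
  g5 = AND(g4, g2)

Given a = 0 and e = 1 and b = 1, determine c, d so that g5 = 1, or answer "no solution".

c=1, d=1

Check with a = 0 and e = 1 and b = 1 and c=1, d=1:
g1 = OR(b, e) = OR(1, 1) = 1
g2 = AND(d, g1) = AND(1, 1) = 1
g3 = AND(a, g2) = AND(0, 1) = 0
g4 = XOR(c, g3) = XOR(1, 0) = 1
g5 = AND(g4, g2) = AND(1, 1) = 1
So g5 = 1.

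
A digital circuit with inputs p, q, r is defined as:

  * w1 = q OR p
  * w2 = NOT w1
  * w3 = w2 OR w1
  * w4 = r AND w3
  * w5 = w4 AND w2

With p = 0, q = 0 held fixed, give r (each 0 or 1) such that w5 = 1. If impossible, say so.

w5 = w4 AND w2 must be 1, so both w4 = 1 and w2 = 1.
Check with p = 0, q = 0 and r=1:
w1 = q OR p = 0 OR 0 = 0
w2 = NOT w1 = NOT 0 = 1
w3 = w2 OR w1 = 1 OR 0 = 1
w4 = r AND w3 = 1 AND 1 = 1
w5 = w4 AND w2 = 1 AND 1 = 1
So w5 = 1.

r=1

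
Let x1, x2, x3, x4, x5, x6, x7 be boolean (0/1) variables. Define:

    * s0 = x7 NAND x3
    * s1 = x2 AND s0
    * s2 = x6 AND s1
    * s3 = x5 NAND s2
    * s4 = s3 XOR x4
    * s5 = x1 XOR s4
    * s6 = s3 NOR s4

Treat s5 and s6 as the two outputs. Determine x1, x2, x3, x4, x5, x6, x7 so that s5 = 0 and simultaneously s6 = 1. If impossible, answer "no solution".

x1=0, x2=1, x3=0, x4=0, x5=1, x6=1, x7=1

Check with x1=0, x2=1, x3=0, x4=0, x5=1, x6=1, x7=1:
s0 = x7 NAND x3 = 1 NAND 0 = 1
s1 = x2 AND s0 = 1 AND 1 = 1
s2 = x6 AND s1 = 1 AND 1 = 1
s3 = x5 NAND s2 = 1 NAND 1 = 0
s4 = s3 XOR x4 = 0 XOR 0 = 0
s5 = x1 XOR s4 = 0 XOR 0 = 0
s6 = s3 NOR s4 = 0 NOR 0 = 1
So s5 = 0 and s6 = 1.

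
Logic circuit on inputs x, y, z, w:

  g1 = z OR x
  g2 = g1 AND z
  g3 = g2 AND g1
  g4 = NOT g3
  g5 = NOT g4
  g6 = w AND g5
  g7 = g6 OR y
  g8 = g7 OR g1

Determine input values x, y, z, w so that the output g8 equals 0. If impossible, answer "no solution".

x=0, y=0, z=0, w=1

g8 = g7 OR g1 must be 0, so both g7 = 0 and g1 = 0.
g7 = g6 OR y must be 0, so both g6 = 0 and y = 0.
g1 = z OR x must be 0, so both z = 0 and x = 0.
Check with x=0, y=0, z=0, w=1:
g1 = z OR x = 0 OR 0 = 0
g2 = g1 AND z = 0 AND 0 = 0
g3 = g2 AND g1 = 0 AND 0 = 0
g4 = NOT g3 = NOT 0 = 1
g5 = NOT g4 = NOT 1 = 0
g6 = w AND g5 = 1 AND 0 = 0
g7 = g6 OR y = 0 OR 0 = 0
g8 = g7 OR g1 = 0 OR 0 = 0
So g8 = 0 as required.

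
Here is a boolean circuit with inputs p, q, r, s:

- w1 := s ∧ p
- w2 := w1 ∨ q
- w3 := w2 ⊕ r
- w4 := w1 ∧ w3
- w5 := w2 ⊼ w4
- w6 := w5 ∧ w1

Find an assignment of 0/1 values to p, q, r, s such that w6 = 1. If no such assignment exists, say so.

w6 = w5 ∧ w1 must be 1, so both w5 = 1 and w1 = 1.
w5 = w2 ⊼ w4 must be 1, so at least one of w2, w4 is 0.
w1 = s ∧ p must be 1, so both s = 1 and p = 1.
Check with p=1, q=0, r=1, s=1:
w1 = s ∧ p = 1 ∧ 1 = 1
w2 = w1 ∨ q = 1 ∨ 0 = 1
w3 = w2 ⊕ r = 1 ⊕ 1 = 0
w4 = w1 ∧ w3 = 1 ∧ 0 = 0
w5 = w2 ⊼ w4 = 1 ⊼ 0 = 1
w6 = w5 ∧ w1 = 1 ∧ 1 = 1
So w6 = 1 as required.

p=1, q=0, r=1, s=1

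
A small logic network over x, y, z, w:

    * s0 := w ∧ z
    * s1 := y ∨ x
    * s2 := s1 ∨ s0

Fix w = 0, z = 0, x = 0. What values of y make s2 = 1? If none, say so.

Check with w = 0, z = 0, x = 0 and y=1:
s0 = w ∧ z = 0 ∧ 0 = 0
s1 = y ∨ x = 1 ∨ 0 = 1
s2 = s1 ∨ s0 = 1 ∨ 0 = 1
So s2 = 1.

y=1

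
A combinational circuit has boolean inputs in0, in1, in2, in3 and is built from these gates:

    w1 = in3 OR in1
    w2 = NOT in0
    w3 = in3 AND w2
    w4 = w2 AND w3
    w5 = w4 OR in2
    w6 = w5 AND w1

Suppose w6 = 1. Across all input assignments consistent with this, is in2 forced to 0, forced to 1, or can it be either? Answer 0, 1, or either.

either

Both values of in2 occur among assignments with w6 = 1:
  in2=0: in0=0, in1=0, in2=0, in3=1
  in2=1: in0=0, in1=0, in2=1, in3=1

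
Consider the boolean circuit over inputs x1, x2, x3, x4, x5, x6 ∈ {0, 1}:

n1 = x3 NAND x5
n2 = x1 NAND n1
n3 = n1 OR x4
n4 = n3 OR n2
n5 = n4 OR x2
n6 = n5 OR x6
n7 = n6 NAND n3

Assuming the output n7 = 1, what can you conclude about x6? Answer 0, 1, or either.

Both values of x6 occur among assignments with n7 = 1:
  x6=0: x1=0, x2=0, x3=1, x4=0, x5=1, x6=0
  x6=1: x1=0, x2=0, x3=1, x4=0, x5=1, x6=1

either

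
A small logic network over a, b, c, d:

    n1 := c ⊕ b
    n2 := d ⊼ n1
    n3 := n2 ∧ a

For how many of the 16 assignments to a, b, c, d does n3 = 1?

n3 = n2 ∧ a must be 1, so both n2 = 1 and a = 1.
n2 = d ⊼ n1 must be 1, so at least one of d, n1 is 0.
Satisfying assignments:
  a=1, b=0, c=0, d=0
  a=1, b=0, c=0, d=1
  a=1, b=0, c=1, d=0
  a=1, b=1, c=0, d=0
  a=1, b=1, c=1, d=0
  a=1, b=1, c=1, d=1

6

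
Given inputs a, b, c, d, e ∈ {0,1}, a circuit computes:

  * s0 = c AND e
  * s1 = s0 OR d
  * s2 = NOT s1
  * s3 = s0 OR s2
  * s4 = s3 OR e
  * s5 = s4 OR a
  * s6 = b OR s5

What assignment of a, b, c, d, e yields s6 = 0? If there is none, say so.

a=0 b=0 c=1 d=1 e=0

s6 = b OR s5 must be 0, so both b = 0 and s5 = 0.
Check with a=0 b=0 c=1 d=1 e=0:
s0 = c AND e = 1 AND 0 = 0
s1 = s0 OR d = 0 OR 1 = 1
s2 = NOT s1 = NOT 1 = 0
s3 = s0 OR s2 = 0 OR 0 = 0
s4 = s3 OR e = 0 OR 0 = 0
s5 = s4 OR a = 0 OR 0 = 0
s6 = b OR s5 = 0 OR 0 = 0
So s6 = 0 as required.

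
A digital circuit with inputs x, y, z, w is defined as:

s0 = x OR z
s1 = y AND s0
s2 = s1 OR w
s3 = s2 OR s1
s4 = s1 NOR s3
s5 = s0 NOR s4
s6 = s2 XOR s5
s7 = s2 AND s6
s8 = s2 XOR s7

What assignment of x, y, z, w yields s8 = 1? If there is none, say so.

s8 = s2 XOR s7 must be 1, so s2 and s7 differ.
Check with x=0, y=0, z=0, w=1:
s0 = x OR z = 0 OR 0 = 0
s1 = y AND s0 = 0 AND 0 = 0
s2 = s1 OR w = 0 OR 1 = 1
s3 = s2 OR s1 = 1 OR 0 = 1
s4 = s1 NOR s3 = 0 NOR 1 = 0
s5 = s0 NOR s4 = 0 NOR 0 = 1
s6 = s2 XOR s5 = 1 XOR 1 = 0
s7 = s2 AND s6 = 1 AND 0 = 0
s8 = s2 XOR s7 = 1 XOR 0 = 1
So s8 = 1 as required.

x=0, y=0, z=0, w=1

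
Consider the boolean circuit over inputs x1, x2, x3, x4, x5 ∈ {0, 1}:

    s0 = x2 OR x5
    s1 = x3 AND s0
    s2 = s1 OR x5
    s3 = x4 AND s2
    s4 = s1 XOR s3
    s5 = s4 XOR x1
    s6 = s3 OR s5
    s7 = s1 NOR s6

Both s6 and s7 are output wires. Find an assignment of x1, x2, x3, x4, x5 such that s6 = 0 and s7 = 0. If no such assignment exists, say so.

Check with x1=1 x2=1 x3=1 x4=0 x5=1:
s0 = x2 OR x5 = 1 OR 1 = 1
s1 = x3 AND s0 = 1 AND 1 = 1
s2 = s1 OR x5 = 1 OR 1 = 1
s3 = x4 AND s2 = 0 AND 1 = 0
s4 = s1 XOR s3 = 1 XOR 0 = 1
s5 = s4 XOR x1 = 1 XOR 1 = 0
s6 = s3 OR s5 = 0 OR 0 = 0
s7 = s1 NOR s6 = 1 NOR 0 = 0
So s6 = 0 and s7 = 0.

x1=1 x2=1 x3=1 x4=0 x5=1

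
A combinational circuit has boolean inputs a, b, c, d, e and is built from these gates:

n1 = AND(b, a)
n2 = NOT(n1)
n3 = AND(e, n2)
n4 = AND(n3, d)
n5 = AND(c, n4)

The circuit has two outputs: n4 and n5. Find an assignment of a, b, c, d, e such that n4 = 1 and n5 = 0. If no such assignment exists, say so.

Check with a=0, b=1, c=0, d=1, e=1:
n1 = AND(b, a) = AND(1, 0) = 0
n2 = NOT(n1) = NOT 0 = 1
n3 = AND(e, n2) = AND(1, 1) = 1
n4 = AND(n3, d) = AND(1, 1) = 1
n5 = AND(c, n4) = AND(0, 1) = 0
So n4 = 1 and n5 = 0.

a=0, b=1, c=0, d=1, e=1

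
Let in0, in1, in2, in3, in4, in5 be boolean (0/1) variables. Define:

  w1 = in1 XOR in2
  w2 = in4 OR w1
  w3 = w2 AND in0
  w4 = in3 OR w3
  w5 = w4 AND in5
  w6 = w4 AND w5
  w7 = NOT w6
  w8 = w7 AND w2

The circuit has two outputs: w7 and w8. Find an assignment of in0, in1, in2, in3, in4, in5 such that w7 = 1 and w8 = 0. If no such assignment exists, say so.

in0=1, in1=0, in2=0, in3=0, in4=0, in5=0

Check with in0=1, in1=0, in2=0, in3=0, in4=0, in5=0:
w1 = in1 XOR in2 = 0 XOR 0 = 0
w2 = in4 OR w1 = 0 OR 0 = 0
w3 = w2 AND in0 = 0 AND 1 = 0
w4 = in3 OR w3 = 0 OR 0 = 0
w5 = w4 AND in5 = 0 AND 0 = 0
w6 = w4 AND w5 = 0 AND 0 = 0
w7 = NOT w6 = NOT 0 = 1
w8 = w7 AND w2 = 1 AND 0 = 0
So w7 = 1 and w8 = 0.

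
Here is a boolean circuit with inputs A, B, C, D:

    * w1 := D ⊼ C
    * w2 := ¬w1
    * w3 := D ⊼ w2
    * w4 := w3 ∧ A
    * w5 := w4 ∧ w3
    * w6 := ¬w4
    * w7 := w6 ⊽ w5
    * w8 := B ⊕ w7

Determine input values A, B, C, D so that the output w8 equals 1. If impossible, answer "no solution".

A=1 B=1 C=1 D=0

w8 = B ⊕ w7 must be 1, so B and w7 differ.
Check with A=1 B=1 C=1 D=0:
w1 = D ⊼ C = 0 ⊼ 1 = 1
w2 = ¬w1 = ¬1 = 0
w3 = D ⊼ w2 = 0 ⊼ 0 = 1
w4 = w3 ∧ A = 1 ∧ 1 = 1
w5 = w4 ∧ w3 = 1 ∧ 1 = 1
w6 = ¬w4 = ¬1 = 0
w7 = w6 ⊽ w5 = 0 ⊽ 1 = 0
w8 = B ⊕ w7 = 1 ⊕ 0 = 1
So w8 = 1 as required.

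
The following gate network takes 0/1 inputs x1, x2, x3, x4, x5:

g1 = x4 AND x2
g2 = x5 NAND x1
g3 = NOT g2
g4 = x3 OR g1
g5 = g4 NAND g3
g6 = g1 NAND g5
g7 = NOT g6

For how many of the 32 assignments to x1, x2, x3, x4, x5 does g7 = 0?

g7 = NOT g6 must be 0, so g6 = 1.
g6 = g1 NAND g5 must be 1, so at least one of g1, g5 is 0.
Enumerating the 32 input combinations, 26 give g7 = 0 and 6 give g7 = 1.

26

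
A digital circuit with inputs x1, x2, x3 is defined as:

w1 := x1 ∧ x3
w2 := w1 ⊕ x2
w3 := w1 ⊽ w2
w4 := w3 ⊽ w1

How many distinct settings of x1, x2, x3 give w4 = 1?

3

w4 = w3 ⊽ w1 must be 1, so both w3 = 0 and w1 = 0.
w3 = w1 ⊽ w2 must be 0, so at least one of w1, w2 is 1.
w1 = x1 ∧ x3 must be 0, so at least one of x1, x3 is 0.
Enumerating the 8 input combinations, 3 give w4 = 1 and 5 give w4 = 0.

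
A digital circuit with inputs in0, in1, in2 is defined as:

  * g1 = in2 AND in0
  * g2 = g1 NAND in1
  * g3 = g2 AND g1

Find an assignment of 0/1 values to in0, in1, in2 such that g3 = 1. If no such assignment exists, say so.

g3 = g2 AND g1 must be 1, so both g2 = 1 and g1 = 1.
g2 = g1 NAND in1 must be 1, so at least one of g1, in1 is 0.
Check with in0=1 in1=0 in2=1:
g1 = in2 AND in0 = 1 AND 1 = 1
g2 = g1 NAND in1 = 1 NAND 0 = 1
g3 = g2 AND g1 = 1 AND 1 = 1
So g3 = 1 as required.

in0=1 in1=0 in2=1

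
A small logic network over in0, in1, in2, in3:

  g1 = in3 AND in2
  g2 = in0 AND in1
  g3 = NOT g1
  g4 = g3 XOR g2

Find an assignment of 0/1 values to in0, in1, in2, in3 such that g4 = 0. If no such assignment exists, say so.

in0=0, in1=0, in2=1, in3=1

Check with in0=0, in1=0, in2=1, in3=1:
g1 = in3 AND in2 = 1 AND 1 = 1
g2 = in0 AND in1 = 0 AND 0 = 0
g3 = NOT g1 = NOT 1 = 0
g4 = g3 XOR g2 = 0 XOR 0 = 0
So g4 = 0 as required.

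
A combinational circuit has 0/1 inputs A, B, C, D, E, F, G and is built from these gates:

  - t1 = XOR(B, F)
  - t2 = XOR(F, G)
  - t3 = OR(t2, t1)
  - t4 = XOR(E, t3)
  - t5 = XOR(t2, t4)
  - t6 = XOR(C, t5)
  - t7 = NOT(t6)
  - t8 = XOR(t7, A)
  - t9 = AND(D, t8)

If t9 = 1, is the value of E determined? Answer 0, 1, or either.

Both values of E occur among assignments with t9 = 1:
  E=0: A=0, B=0, C=0, D=1, E=0, F=0, G=0
  E=1: A=0, B=0, C=0, D=1, E=1, F=1, G=1

either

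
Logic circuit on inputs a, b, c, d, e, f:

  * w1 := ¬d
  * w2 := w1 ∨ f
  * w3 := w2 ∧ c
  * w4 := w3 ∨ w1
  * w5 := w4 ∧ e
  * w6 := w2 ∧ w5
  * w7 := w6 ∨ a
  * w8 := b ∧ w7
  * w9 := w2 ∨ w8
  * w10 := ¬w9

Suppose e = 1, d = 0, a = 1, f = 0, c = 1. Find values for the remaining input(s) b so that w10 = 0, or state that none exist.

b=0

Check with e = 1, d = 0, a = 1, f = 0, c = 1 and b=0:
w1 = ¬d = ¬0 = 1
w2 = w1 ∨ f = 1 ∨ 0 = 1
w3 = w2 ∧ c = 1 ∧ 1 = 1
w4 = w3 ∨ w1 = 1 ∨ 1 = 1
w5 = w4 ∧ e = 1 ∧ 1 = 1
w6 = w2 ∧ w5 = 1 ∧ 1 = 1
w7 = w6 ∨ a = 1 ∨ 1 = 1
w8 = b ∧ w7 = 0 ∧ 1 = 0
w9 = w2 ∨ w8 = 1 ∨ 0 = 1
w10 = ¬w9 = ¬1 = 0
So w10 = 0.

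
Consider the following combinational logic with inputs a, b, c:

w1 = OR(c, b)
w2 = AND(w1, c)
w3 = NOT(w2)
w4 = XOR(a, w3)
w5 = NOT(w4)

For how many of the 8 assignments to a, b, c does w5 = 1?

w5 = NOT(w4) must be 1, so w4 = 0.
w4 = XOR(a, w3) must be 0, so a and w3 are equal.
Satisfying assignments:
  a=0, b=0, c=1
  a=0, b=1, c=1
  a=1, b=0, c=0
  a=1, b=1, c=0

4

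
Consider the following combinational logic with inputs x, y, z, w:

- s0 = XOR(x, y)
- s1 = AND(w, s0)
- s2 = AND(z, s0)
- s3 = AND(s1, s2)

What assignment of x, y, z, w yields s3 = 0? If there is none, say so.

x=1 y=1 z=0 w=0

s3 = AND(s1, s2) must be 0, so at least one of s1, s2 is 0.
Check with x=1 y=1 z=0 w=0:
s0 = XOR(x, y) = XOR(1, 1) = 0
s1 = AND(w, s0) = AND(0, 0) = 0
s2 = AND(z, s0) = AND(0, 0) = 0
s3 = AND(s1, s2) = AND(0, 0) = 0
So s3 = 0 as required.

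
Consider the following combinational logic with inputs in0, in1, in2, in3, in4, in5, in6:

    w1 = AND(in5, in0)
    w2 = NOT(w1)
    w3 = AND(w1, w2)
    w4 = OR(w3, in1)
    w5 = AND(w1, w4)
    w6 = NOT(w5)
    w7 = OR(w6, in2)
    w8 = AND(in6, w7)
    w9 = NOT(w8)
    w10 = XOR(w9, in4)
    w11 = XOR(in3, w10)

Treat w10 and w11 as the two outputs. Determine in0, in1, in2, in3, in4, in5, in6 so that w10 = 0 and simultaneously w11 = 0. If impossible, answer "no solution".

Check with in0=0 in1=0 in2=0 in3=0 in4=0 in5=0 in6=1:
w1 = AND(in5, in0) = AND(0, 0) = 0
w2 = NOT(w1) = NOT 0 = 1
w3 = AND(w1, w2) = AND(0, 1) = 0
w4 = OR(w3, in1) = OR(0, 0) = 0
w5 = AND(w1, w4) = AND(0, 0) = 0
w6 = NOT(w5) = NOT 0 = 1
w7 = OR(w6, in2) = OR(1, 0) = 1
w8 = AND(in6, w7) = AND(1, 1) = 1
w9 = NOT(w8) = NOT 1 = 0
w10 = XOR(w9, in4) = XOR(0, 0) = 0
w11 = XOR(in3, w10) = XOR(0, 0) = 0
So w10 = 0 and w11 = 0.

in0=0 in1=0 in2=0 in3=0 in4=0 in5=0 in6=1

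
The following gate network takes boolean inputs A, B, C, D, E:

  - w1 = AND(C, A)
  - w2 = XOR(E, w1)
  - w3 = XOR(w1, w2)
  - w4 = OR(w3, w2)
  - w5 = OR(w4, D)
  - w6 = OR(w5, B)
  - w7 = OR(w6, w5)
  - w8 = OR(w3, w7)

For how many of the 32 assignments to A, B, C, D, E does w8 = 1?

w8 = OR(w3, w7) must be 1, so at least one of w3, w7 is 1.
Enumerating the 32 input combinations, 29 give w8 = 1 and 3 give w8 = 0.

29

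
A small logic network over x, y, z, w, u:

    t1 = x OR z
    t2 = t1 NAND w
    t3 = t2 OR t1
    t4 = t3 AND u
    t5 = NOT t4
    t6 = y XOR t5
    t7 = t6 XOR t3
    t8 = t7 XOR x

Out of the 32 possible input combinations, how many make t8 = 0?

t8 = t7 XOR x must be 0, so t7 and x are equal.
Enumerating the 32 input combinations, 16 give t8 = 0 and 16 give t8 = 1.

16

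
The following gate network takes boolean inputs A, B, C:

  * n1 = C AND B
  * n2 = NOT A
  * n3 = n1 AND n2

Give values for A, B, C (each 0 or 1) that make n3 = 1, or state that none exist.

Check with A=0 B=1 C=1:
n1 = C AND B = 1 AND 1 = 1
n2 = NOT A = NOT 0 = 1
n3 = n1 AND n2 = 1 AND 1 = 1
So n3 = 1 as required.

A=0 B=1 C=1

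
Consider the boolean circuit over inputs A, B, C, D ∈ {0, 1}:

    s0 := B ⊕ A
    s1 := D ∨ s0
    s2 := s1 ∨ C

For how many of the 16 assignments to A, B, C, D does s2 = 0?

2

s2 = s1 ∨ C must be 0, so both s1 = 0 and C = 0.
s1 = D ∨ s0 must be 0, so both D = 0 and s0 = 0.
s0 = B ⊕ A must be 0, so B and A are equal.
Satisfying assignments:
  A=0, B=0, C=0, D=0
  A=1, B=1, C=0, D=0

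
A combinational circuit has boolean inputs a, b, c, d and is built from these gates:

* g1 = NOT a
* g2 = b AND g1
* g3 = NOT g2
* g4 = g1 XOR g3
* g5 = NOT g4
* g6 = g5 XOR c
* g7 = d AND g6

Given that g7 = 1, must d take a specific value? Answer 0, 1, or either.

g7 = d AND g6 must be 1, so both d = 1 and g6 = 1.
Every assignment with g7 = 1 has d = 1; there are 4 such assignment(s).
  a=0, b=0, c=0, d=1
  a=0, b=1, c=1, d=1
  a=1, b=0, c=1, d=1
  a=1, b=1, c=1, d=1

1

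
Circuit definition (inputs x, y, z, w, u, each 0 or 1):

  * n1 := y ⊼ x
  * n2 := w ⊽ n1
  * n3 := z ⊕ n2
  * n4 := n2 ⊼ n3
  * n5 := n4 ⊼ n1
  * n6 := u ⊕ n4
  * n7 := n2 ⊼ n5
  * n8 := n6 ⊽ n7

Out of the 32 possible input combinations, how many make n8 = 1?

2

n8 = n6 ⊽ n7 must be 1, so both n6 = 0 and n7 = 0.
Satisfying assignments:
  x=1, y=1, z=0, w=0, u=0
  x=1, y=1, z=1, w=0, u=1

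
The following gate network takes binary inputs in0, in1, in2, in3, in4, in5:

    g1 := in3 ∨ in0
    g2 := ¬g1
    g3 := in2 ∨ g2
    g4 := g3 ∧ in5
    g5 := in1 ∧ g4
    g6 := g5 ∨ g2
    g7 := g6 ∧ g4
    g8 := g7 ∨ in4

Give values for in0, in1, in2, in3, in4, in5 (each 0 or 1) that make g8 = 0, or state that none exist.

in0=1, in1=0, in2=0, in3=1, in4=0, in5=0

Check with in0=1, in1=0, in2=0, in3=1, in4=0, in5=0:
g1 = in3 ∨ in0 = 1 ∨ 1 = 1
g2 = ¬g1 = ¬1 = 0
g3 = in2 ∨ g2 = 0 ∨ 0 = 0
g4 = g3 ∧ in5 = 0 ∧ 0 = 0
g5 = in1 ∧ g4 = 0 ∧ 0 = 0
g6 = g5 ∨ g2 = 0 ∨ 0 = 0
g7 = g6 ∧ g4 = 0 ∧ 0 = 0
g8 = g7 ∨ in4 = 0 ∨ 0 = 0
So g8 = 0 as required.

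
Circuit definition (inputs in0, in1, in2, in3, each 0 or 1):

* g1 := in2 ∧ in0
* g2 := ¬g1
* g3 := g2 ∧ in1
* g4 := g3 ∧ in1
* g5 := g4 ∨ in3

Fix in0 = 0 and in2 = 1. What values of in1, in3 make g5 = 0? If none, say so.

g5 = g4 ∨ in3 must be 0, so both g4 = 0 and in3 = 0.
g4 = g3 ∧ in1 must be 0, so at least one of g3, in1 is 0.
Check with in0 = 0 and in2 = 1 and in1=0, in3=0:
g1 = in2 ∧ in0 = 1 ∧ 0 = 0
g2 = ¬g1 = ¬0 = 1
g3 = g2 ∧ in1 = 1 ∧ 0 = 0
g4 = g3 ∧ in1 = 0 ∧ 0 = 0
g5 = g4 ∨ in3 = 0 ∨ 0 = 0
So g5 = 0.

in1=0 in3=0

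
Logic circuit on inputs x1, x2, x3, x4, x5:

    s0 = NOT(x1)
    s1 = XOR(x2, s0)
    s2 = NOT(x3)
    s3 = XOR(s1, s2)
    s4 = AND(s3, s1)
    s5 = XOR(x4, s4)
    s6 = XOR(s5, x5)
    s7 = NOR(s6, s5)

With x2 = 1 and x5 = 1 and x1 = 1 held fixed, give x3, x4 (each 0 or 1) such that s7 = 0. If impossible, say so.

Check with x2 = 1 and x5 = 1 and x1 = 1 and x3=0, x4=0:
s0 = NOT(x1) = NOT 1 = 0
s1 = XOR(x2, s0) = XOR(1, 0) = 1
s2 = NOT(x3) = NOT 0 = 1
s3 = XOR(s1, s2) = XOR(1, 1) = 0
s4 = AND(s3, s1) = AND(0, 1) = 0
s5 = XOR(x4, s4) = XOR(0, 0) = 0
s6 = XOR(s5, x5) = XOR(0, 1) = 1
s7 = NOR(s6, s5) = NOR(1, 0) = 0
So s7 = 0.

x3=0 x4=0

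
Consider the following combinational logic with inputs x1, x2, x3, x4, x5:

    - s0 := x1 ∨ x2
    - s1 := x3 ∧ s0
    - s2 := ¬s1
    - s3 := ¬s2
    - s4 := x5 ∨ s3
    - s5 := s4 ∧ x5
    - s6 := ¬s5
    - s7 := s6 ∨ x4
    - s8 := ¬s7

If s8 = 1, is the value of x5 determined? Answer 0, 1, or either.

1

s8 = ¬s7 must be 1, so s7 = 0.
s7 = s6 ∨ x4 must be 0, so both s6 = 0 and x4 = 0.
Every assignment with s8 = 1 has x5 = 1; there are 8 such assignment(s).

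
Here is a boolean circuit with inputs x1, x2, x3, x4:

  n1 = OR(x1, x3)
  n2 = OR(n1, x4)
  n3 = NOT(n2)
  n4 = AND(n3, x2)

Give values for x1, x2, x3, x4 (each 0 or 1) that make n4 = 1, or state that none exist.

x1=0, x2=1, x3=0, x4=0

n4 = AND(n3, x2) must be 1, so both n3 = 1 and x2 = 1.
n3 = NOT(n2) must be 1, so n2 = 0.
Check with x1=0, x2=1, x3=0, x4=0:
n1 = OR(x1, x3) = OR(0, 0) = 0
n2 = OR(n1, x4) = OR(0, 0) = 0
n3 = NOT(n2) = NOT 0 = 1
n4 = AND(n3, x2) = AND(1, 1) = 1
So n4 = 1 as required.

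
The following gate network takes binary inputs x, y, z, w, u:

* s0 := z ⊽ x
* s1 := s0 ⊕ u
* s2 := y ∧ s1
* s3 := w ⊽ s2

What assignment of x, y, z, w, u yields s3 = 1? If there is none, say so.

s3 = w ⊽ s2 must be 1, so both w = 0 and s2 = 0.
Check with x=1, y=1, z=0, w=0, u=0:
s0 = z ⊽ x = 0 ⊽ 1 = 0
s1 = s0 ⊕ u = 0 ⊕ 0 = 0
s2 = y ∧ s1 = 1 ∧ 0 = 0
s3 = w ⊽ s2 = 0 ⊽ 0 = 1
So s3 = 1 as required.

x=1, y=1, z=0, w=0, u=0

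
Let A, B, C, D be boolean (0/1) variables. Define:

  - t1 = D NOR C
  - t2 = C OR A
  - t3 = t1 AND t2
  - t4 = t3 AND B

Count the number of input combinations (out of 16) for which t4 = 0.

15

t4 = t3 AND B must be 0, so at least one of t3, B is 0.
Enumerating the 16 input combinations, 15 give t4 = 0 and 1 give t4 = 1.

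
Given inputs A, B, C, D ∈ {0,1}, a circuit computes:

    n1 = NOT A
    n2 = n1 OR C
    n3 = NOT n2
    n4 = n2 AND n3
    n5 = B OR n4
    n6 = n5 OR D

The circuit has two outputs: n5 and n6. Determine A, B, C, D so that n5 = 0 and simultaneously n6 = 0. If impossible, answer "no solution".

A=0, B=0, C=1, D=0

Check with A=0, B=0, C=1, D=0:
n1 = NOT A = NOT 0 = 1
n2 = n1 OR C = 1 OR 1 = 1
n3 = NOT n2 = NOT 1 = 0
n4 = n2 AND n3 = 1 AND 0 = 0
n5 = B OR n4 = 0 OR 0 = 0
n6 = n5 OR D = 0 OR 0 = 0
So n5 = 0 and n6 = 0.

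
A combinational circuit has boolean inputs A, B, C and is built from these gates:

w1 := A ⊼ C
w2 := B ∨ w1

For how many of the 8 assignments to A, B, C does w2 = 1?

7

w2 = B ∨ w1 must be 1, so at least one of B, w1 is 1.
Enumerating the 8 input combinations, 7 give w2 = 1 and 1 give w2 = 0.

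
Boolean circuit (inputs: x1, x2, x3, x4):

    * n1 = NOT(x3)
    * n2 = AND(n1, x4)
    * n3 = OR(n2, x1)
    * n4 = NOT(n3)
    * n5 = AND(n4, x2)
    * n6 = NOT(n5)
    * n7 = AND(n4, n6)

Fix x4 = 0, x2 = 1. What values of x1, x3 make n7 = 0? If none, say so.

x1=0 x3=1

Check with x4 = 0, x2 = 1 and x1=0, x3=1:
n1 = NOT(x3) = NOT 1 = 0
n2 = AND(n1, x4) = AND(0, 0) = 0
n3 = OR(n2, x1) = OR(0, 0) = 0
n4 = NOT(n3) = NOT 0 = 1
n5 = AND(n4, x2) = AND(1, 1) = 1
n6 = NOT(n5) = NOT 1 = 0
n7 = AND(n4, n6) = AND(1, 0) = 0
So n7 = 0.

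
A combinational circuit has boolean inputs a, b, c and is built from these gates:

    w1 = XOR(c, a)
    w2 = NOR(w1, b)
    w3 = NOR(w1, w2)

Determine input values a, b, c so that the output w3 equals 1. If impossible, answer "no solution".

w3 = NOR(w1, w2) must be 1, so both w1 = 0 and w2 = 0.
w1 = XOR(c, a) must be 0, so c and a are equal.
w2 = NOR(w1, b) must be 0, so at least one of w1, b is 1.
Check with a=0, b=1, c=0:
w1 = XOR(c, a) = XOR(0, 0) = 0
w2 = NOR(w1, b) = NOR(0, 1) = 0
w3 = NOR(w1, w2) = NOR(0, 0) = 1
So w3 = 1 as required.

a=0, b=1, c=0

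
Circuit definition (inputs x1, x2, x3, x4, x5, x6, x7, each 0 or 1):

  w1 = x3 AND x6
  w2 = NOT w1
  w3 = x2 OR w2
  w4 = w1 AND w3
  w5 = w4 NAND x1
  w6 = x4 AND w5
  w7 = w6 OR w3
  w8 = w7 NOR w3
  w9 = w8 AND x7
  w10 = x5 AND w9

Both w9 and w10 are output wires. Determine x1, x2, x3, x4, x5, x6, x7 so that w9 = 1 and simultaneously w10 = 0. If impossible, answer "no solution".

Check with x1=1 x2=0 x3=1 x4=0 x5=0 x6=1 x7=1:
w1 = x3 AND x6 = 1 AND 1 = 1
w2 = NOT w1 = NOT 1 = 0
w3 = x2 OR w2 = 0 OR 0 = 0
w4 = w1 AND w3 = 1 AND 0 = 0
w5 = w4 NAND x1 = 0 NAND 1 = 1
w6 = x4 AND w5 = 0 AND 1 = 0
w7 = w6 OR w3 = 0 OR 0 = 0
w8 = w7 NOR w3 = 0 NOR 0 = 1
w9 = w8 AND x7 = 1 AND 1 = 1
w10 = x5 AND w9 = 0 AND 1 = 0
So w9 = 1 and w10 = 0.

x1=1 x2=0 x3=1 x4=0 x5=0 x6=1 x7=1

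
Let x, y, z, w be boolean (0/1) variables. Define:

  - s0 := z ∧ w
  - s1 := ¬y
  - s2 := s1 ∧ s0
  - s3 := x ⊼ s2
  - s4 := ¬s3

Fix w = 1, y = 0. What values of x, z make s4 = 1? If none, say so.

x=1 z=1

Check with w = 1, y = 0 and x=1, z=1:
s0 = z ∧ w = 1 ∧ 1 = 1
s1 = ¬y = ¬0 = 1
s2 = s1 ∧ s0 = 1 ∧ 1 = 1
s3 = x ⊼ s2 = 1 ⊼ 1 = 0
s4 = ¬s3 = ¬0 = 1
So s4 = 1.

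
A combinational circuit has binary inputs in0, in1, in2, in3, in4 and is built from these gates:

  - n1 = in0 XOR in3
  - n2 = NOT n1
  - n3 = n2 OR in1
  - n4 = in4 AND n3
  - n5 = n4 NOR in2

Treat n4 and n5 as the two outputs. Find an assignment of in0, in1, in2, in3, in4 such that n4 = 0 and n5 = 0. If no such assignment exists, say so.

Check with in0=1, in1=1, in2=1, in3=0, in4=0:
n1 = in0 XOR in3 = 1 XOR 0 = 1
n2 = NOT n1 = NOT 1 = 0
n3 = n2 OR in1 = 0 OR 1 = 1
n4 = in4 AND n3 = 0 AND 1 = 0
n5 = n4 NOR in2 = 0 NOR 1 = 0
So n4 = 0 and n5 = 0.

in0=1, in1=1, in2=1, in3=0, in4=0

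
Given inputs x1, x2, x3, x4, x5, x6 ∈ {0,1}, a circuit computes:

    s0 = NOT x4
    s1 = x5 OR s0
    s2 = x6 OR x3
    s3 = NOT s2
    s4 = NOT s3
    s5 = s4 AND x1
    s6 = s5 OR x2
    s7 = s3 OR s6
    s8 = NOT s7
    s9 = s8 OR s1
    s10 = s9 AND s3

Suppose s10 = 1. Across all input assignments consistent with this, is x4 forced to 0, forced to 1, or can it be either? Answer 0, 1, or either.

either

Both values of x4 occur among assignments with s10 = 1:
  x4=0: x1=0, x2=0, x3=0, x4=0, x5=0, x6=0
  x4=1: x1=0, x2=0, x3=0, x4=1, x5=1, x6=0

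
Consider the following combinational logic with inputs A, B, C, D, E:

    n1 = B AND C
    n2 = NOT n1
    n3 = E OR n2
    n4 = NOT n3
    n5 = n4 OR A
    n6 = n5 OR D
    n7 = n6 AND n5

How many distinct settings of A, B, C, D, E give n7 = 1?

18

n7 = n6 AND n5 must be 1, so both n6 = 1 and n5 = 1.
n6 = n5 OR D must be 1, so at least one of n5, D is 1.
n5 = n4 OR A must be 1, so at least one of n4, A is 1.
Enumerating the 32 input combinations, 18 give n7 = 1 and 14 give n7 = 0.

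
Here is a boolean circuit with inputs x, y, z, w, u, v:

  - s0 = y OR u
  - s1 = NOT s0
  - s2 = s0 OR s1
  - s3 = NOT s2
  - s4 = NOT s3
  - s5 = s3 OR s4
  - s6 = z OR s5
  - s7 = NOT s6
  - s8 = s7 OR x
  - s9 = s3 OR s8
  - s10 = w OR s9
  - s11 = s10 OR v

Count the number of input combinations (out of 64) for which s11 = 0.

8

s11 = s10 OR v must be 0, so both s10 = 0 and v = 0.
Enumerating the 64 input combinations, 8 give s11 = 0 and 56 give s11 = 1.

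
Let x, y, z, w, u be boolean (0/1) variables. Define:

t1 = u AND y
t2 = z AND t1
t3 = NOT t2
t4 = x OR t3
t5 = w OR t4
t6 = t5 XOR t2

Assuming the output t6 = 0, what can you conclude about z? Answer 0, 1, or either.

t6 = t5 XOR t2 must be 0, so t5 and t2 are equal.
Every assignment with t6 = 0 has z = 1; there are 3 such assignment(s).
  x=0, y=1, z=1, w=1, u=1
  x=1, y=1, z=1, w=0, u=1
  x=1, y=1, z=1, w=1, u=1

1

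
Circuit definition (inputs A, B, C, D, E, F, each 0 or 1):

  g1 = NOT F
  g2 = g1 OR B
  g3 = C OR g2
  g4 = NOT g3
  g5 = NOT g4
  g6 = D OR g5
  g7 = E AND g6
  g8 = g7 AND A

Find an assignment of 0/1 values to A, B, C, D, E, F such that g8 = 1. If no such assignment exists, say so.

A=1, B=1, C=1, D=1, E=1, F=0

Check with A=1, B=1, C=1, D=1, E=1, F=0:
g1 = NOT F = NOT 0 = 1
g2 = g1 OR B = 1 OR 1 = 1
g3 = C OR g2 = 1 OR 1 = 1
g4 = NOT g3 = NOT 1 = 0
g5 = NOT g4 = NOT 0 = 1
g6 = D OR g5 = 1 OR 1 = 1
g7 = E AND g6 = 1 AND 1 = 1
g8 = g7 AND A = 1 AND 1 = 1
So g8 = 1 as required.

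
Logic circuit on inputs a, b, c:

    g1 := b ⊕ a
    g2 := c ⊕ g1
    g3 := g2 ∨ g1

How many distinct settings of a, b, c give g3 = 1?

6

g3 = g2 ∨ g1 must be 1, so at least one of g2, g1 is 1.
Satisfying assignments:
  a=0, b=0, c=1
  a=0, b=1, c=0
  a=0, b=1, c=1
  a=1, b=0, c=0
  a=1, b=0, c=1
  a=1, b=1, c=1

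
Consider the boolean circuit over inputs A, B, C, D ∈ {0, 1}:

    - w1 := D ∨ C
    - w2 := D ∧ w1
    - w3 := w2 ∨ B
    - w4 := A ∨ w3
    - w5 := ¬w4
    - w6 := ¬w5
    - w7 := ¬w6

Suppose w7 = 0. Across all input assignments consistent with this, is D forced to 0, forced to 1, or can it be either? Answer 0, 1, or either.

Both values of D occur among assignments with w7 = 0:
  D=0: A=0, B=1, C=0, D=0
  D=1: A=0, B=0, C=0, D=1

either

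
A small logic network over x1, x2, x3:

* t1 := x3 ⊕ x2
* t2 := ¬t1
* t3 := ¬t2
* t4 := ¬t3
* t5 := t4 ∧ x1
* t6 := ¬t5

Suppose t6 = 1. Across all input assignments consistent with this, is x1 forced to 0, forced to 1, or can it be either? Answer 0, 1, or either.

Both values of x1 occur among assignments with t6 = 1:
  x1=0: x1=0, x2=0, x3=0
  x1=1: x1=1, x2=0, x3=1

either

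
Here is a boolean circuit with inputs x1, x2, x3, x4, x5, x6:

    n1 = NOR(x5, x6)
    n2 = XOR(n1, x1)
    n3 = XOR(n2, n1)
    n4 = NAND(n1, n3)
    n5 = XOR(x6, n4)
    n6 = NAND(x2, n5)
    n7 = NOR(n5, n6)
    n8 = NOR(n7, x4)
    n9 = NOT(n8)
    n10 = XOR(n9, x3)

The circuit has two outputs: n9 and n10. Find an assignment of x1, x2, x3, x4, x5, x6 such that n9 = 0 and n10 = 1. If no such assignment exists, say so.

x1=1 x2=1 x3=1 x4=0 x5=0 x6=1

Check with x1=1 x2=1 x3=1 x4=0 x5=0 x6=1:
n1 = NOR(x5, x6) = NOR(0, 1) = 0
n2 = XOR(n1, x1) = XOR(0, 1) = 1
n3 = XOR(n2, n1) = XOR(1, 0) = 1
n4 = NAND(n1, n3) = NAND(0, 1) = 1
n5 = XOR(x6, n4) = XOR(1, 1) = 0
n6 = NAND(x2, n5) = NAND(1, 0) = 1
n7 = NOR(n5, n6) = NOR(0, 1) = 0
n8 = NOR(n7, x4) = NOR(0, 0) = 1
n9 = NOT(n8) = NOT 1 = 0
n10 = XOR(n9, x3) = XOR(0, 1) = 1
So n9 = 0 and n10 = 1.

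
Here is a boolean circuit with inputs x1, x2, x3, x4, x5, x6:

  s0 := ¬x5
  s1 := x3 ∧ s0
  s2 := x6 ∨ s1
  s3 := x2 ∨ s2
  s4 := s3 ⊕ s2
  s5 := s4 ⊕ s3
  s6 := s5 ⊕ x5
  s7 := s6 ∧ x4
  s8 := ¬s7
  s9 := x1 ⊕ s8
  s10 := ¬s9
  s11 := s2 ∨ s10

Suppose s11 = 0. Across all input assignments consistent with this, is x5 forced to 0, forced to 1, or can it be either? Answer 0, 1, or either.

Both values of x5 occur among assignments with s11 = 0:
  x5=0: x1=0, x2=0, x3=0, x4=0, x5=0, x6=0
  x5=1: x1=0, x2=0, x3=0, x4=0, x5=1, x6=0

either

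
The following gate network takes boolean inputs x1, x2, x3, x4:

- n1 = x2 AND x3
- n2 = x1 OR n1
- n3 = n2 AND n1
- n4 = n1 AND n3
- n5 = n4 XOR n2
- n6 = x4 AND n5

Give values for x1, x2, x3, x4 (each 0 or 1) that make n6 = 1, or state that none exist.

n6 = x4 AND n5 must be 1, so both x4 = 1 and n5 = 1.
n5 = n4 XOR n2 must be 1, so n4 and n2 differ.
Check with x1=1, x2=0, x3=0, x4=1:
n1 = x2 AND x3 = 0 AND 0 = 0
n2 = x1 OR n1 = 1 OR 0 = 1
n3 = n2 AND n1 = 1 AND 0 = 0
n4 = n1 AND n3 = 0 AND 0 = 0
n5 = n4 XOR n2 = 0 XOR 1 = 1
n6 = x4 AND n5 = 1 AND 1 = 1
So n6 = 1 as required.

x1=1, x2=0, x3=0, x4=1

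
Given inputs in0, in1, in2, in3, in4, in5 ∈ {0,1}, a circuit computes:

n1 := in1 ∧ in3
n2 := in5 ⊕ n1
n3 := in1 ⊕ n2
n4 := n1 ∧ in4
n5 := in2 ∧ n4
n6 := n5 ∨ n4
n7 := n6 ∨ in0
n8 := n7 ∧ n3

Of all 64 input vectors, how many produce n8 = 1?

18

n8 = n7 ∧ n3 must be 1, so both n7 = 1 and n3 = 1.
Enumerating the 64 input combinations, 18 give n8 = 1 and 46 give n8 = 0.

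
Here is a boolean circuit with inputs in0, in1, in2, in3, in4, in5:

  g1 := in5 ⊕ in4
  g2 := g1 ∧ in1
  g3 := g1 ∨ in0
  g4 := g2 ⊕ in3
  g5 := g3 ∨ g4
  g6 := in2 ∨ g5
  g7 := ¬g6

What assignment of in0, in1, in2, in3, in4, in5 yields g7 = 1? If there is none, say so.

g7 = ¬g6 must be 1, so g6 = 0.
g6 = in2 ∨ g5 must be 0, so both in2 = 0 and g5 = 0.
g5 = g3 ∨ g4 must be 0, so both g3 = 0 and g4 = 0.
Check with in0=0, in1=1, in2=0, in3=0, in4=1, in5=1:
g1 = in5 ⊕ in4 = 1 ⊕ 1 = 0
g2 = g1 ∧ in1 = 0 ∧ 1 = 0
g3 = g1 ∨ in0 = 0 ∨ 0 = 0
g4 = g2 ⊕ in3 = 0 ⊕ 0 = 0
g5 = g3 ∨ g4 = 0 ∨ 0 = 0
g6 = in2 ∨ g5 = 0 ∨ 0 = 0
g7 = ¬g6 = ¬0 = 1
So g7 = 1 as required.

in0=0, in1=1, in2=0, in3=0, in4=1, in5=1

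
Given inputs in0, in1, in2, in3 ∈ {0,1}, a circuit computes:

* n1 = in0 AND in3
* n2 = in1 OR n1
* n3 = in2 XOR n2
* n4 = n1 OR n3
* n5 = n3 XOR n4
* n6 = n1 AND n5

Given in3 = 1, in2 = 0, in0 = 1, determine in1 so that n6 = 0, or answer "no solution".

in1=1

n6 = n1 AND n5 must be 0, so at least one of n1, n5 is 0.
Check with in3 = 1, in2 = 0, in0 = 1 and in1=1:
n1 = in0 AND in3 = 1 AND 1 = 1
n2 = in1 OR n1 = 1 OR 1 = 1
n3 = in2 XOR n2 = 0 XOR 1 = 1
n4 = n1 OR n3 = 1 OR 1 = 1
n5 = n3 XOR n4 = 1 XOR 1 = 0
n6 = n1 AND n5 = 1 AND 0 = 0
So n6 = 0.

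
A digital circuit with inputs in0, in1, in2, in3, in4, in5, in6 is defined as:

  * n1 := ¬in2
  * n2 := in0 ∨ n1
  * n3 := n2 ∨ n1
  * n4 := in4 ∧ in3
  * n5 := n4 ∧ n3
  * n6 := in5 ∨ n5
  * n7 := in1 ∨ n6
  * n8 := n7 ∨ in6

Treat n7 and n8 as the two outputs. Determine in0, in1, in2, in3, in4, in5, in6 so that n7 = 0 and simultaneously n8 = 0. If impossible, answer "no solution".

Check with in0=0, in1=0, in2=1, in3=1, in4=0, in5=0, in6=0:
n1 = ¬in2 = ¬1 = 0
n2 = in0 ∨ n1 = 0 ∨ 0 = 0
n3 = n2 ∨ n1 = 0 ∨ 0 = 0
n4 = in4 ∧ in3 = 0 ∧ 1 = 0
n5 = n4 ∧ n3 = 0 ∧ 0 = 0
n6 = in5 ∨ n5 = 0 ∨ 0 = 0
n7 = in1 ∨ n6 = 0 ∨ 0 = 0
n8 = n7 ∨ in6 = 0 ∨ 0 = 0
So n7 = 0 and n8 = 0.

in0=0, in1=0, in2=1, in3=1, in4=0, in5=0, in6=0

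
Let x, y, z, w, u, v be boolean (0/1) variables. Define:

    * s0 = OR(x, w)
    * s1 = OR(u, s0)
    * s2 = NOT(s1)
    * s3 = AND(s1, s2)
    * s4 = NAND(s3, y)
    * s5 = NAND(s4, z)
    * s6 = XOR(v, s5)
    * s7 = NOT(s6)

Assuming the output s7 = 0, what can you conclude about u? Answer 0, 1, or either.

Both values of u occur among assignments with s7 = 0:
  u=0: x=0, y=0, z=0, w=0, u=0, v=0
  u=1: x=0, y=0, z=0, w=0, u=1, v=0

either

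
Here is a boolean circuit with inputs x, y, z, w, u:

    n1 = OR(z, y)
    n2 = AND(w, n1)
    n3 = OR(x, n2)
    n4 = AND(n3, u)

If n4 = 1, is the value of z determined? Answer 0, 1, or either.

either

Both values of z occur among assignments with n4 = 1:
  z=0: x=0, y=1, z=0, w=1, u=1
  z=1: x=0, y=0, z=1, w=1, u=1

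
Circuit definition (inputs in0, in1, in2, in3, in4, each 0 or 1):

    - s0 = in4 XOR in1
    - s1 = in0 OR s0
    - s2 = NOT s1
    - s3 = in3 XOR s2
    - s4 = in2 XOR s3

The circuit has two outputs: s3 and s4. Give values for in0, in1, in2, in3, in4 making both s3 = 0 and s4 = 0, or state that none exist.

in0=1 in1=1 in2=0 in3=0 in4=1

Check with in0=1 in1=1 in2=0 in3=0 in4=1:
s0 = in4 XOR in1 = 1 XOR 1 = 0
s1 = in0 OR s0 = 1 OR 0 = 1
s2 = NOT s1 = NOT 1 = 0
s3 = in3 XOR s2 = 0 XOR 0 = 0
s4 = in2 XOR s3 = 0 XOR 0 = 0
So s3 = 0 and s4 = 0.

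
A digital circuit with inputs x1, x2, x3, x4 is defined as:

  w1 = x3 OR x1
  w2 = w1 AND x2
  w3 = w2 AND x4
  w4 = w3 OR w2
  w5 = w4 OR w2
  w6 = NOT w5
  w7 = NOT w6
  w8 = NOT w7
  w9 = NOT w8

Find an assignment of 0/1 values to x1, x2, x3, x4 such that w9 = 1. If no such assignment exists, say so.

Check with x1=0 x2=1 x3=1 x4=0:
w1 = x3 OR x1 = 1 OR 0 = 1
w2 = w1 AND x2 = 1 AND 1 = 1
w3 = w2 AND x4 = 1 AND 0 = 0
w4 = w3 OR w2 = 0 OR 1 = 1
w5 = w4 OR w2 = 1 OR 1 = 1
w6 = NOT w5 = NOT 1 = 0
w7 = NOT w6 = NOT 0 = 1
w8 = NOT w7 = NOT 1 = 0
w9 = NOT w8 = NOT 0 = 1
So w9 = 1 as required.

x1=0 x2=1 x3=1 x4=0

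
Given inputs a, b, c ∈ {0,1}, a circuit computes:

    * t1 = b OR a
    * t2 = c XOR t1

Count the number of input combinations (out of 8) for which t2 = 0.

t2 = c XOR t1 must be 0, so c and t1 are equal.
Enumerating the 8 input combinations, 4 give t2 = 0 and 4 give t2 = 1.

4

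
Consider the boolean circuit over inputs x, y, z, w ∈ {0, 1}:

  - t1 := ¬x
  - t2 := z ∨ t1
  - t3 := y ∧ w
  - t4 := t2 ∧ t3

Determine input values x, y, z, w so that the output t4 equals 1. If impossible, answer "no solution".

x=0 y=1 z=1 w=1

t4 = t2 ∧ t3 must be 1, so both t2 = 1 and t3 = 1.
t2 = z ∨ t1 must be 1, so at least one of z, t1 is 1.
t3 = y ∧ w must be 1, so both y = 1 and w = 1.
Check with x=0 y=1 z=1 w=1:
t1 = ¬x = ¬0 = 1
t2 = z ∨ t1 = 1 ∨ 1 = 1
t3 = y ∧ w = 1 ∧ 1 = 1
t4 = t2 ∧ t3 = 1 ∧ 1 = 1
So t4 = 1 as required.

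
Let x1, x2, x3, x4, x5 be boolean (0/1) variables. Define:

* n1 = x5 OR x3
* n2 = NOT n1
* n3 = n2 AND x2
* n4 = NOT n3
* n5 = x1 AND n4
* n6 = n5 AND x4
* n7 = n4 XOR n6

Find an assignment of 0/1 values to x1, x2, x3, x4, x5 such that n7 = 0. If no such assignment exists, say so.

x1=1, x2=1, x3=0, x4=1, x5=0

n7 = n4 XOR n6 must be 0, so n4 and n6 are equal.
Check with x1=1, x2=1, x3=0, x4=1, x5=0:
n1 = x5 OR x3 = 0 OR 0 = 0
n2 = NOT n1 = NOT 0 = 1
n3 = n2 AND x2 = 1 AND 1 = 1
n4 = NOT n3 = NOT 1 = 0
n5 = x1 AND n4 = 1 AND 0 = 0
n6 = n5 AND x4 = 0 AND 1 = 0
n7 = n4 XOR n6 = 0 XOR 0 = 0
So n7 = 0 as required.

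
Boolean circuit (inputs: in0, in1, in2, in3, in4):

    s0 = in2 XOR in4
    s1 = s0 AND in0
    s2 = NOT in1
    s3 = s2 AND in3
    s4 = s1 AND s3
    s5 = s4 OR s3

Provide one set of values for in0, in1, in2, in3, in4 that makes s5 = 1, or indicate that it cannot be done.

Check with in0=0 in1=0 in2=0 in3=1 in4=0:
s0 = in2 XOR in4 = 0 XOR 0 = 0
s1 = s0 AND in0 = 0 AND 0 = 0
s2 = NOT in1 = NOT 0 = 1
s3 = s2 AND in3 = 1 AND 1 = 1
s4 = s1 AND s3 = 0 AND 1 = 0
s5 = s4 OR s3 = 0 OR 1 = 1
So s5 = 1 as required.

in0=0 in1=0 in2=0 in3=1 in4=0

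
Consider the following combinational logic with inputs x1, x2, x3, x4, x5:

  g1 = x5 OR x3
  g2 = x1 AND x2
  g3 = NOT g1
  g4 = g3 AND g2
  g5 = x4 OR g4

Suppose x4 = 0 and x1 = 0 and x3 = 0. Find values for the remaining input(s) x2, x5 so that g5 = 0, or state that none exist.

g5 = x4 OR g4 must be 0, so both x4 = 0 and g4 = 0.
Check with x4 = 0 and x1 = 0 and x3 = 0 and x2=1, x5=1:
g1 = x5 OR x3 = 1 OR 0 = 1
g2 = x1 AND x2 = 0 AND 1 = 0
g3 = NOT g1 = NOT 1 = 0
g4 = g3 AND g2 = 0 AND 0 = 0
g5 = x4 OR g4 = 0 OR 0 = 0
So g5 = 0.

x2=1, x5=1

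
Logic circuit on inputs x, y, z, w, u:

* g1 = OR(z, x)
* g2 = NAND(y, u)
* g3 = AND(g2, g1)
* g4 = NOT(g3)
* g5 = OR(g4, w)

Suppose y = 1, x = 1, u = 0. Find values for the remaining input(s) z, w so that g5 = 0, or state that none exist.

z=1 w=0

Check with y = 1, x = 1, u = 0 and z=1, w=0:
g1 = OR(z, x) = OR(1, 1) = 1
g2 = NAND(y, u) = NAND(1, 0) = 1
g3 = AND(g2, g1) = AND(1, 1) = 1
g4 = NOT(g3) = NOT 1 = 0
g5 = OR(g4, w) = OR(0, 0) = 0
So g5 = 0.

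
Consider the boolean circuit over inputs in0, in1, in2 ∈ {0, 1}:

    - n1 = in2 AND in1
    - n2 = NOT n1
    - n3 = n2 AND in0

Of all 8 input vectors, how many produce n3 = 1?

3

n3 = n2 AND in0 must be 1, so both n2 = 1 and in0 = 1.
n2 = NOT n1 must be 1, so n1 = 0.
Enumerating the 8 input combinations, 3 give n3 = 1 and 5 give n3 = 0.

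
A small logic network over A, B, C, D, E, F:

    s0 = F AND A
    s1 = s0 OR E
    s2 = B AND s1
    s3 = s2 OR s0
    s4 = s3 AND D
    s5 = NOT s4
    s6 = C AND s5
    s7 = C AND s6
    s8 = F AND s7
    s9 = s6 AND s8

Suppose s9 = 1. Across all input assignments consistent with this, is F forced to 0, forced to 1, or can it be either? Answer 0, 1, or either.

1

s9 = s6 AND s8 must be 1, so both s6 = 1 and s8 = 1.
s6 = C AND s5 must be 1, so both C = 1 and s5 = 1.
s8 = F AND s7 must be 1, so both F = 1 and s7 = 1.
Every assignment with s9 = 1 has F = 1; there are 11 such assignment(s).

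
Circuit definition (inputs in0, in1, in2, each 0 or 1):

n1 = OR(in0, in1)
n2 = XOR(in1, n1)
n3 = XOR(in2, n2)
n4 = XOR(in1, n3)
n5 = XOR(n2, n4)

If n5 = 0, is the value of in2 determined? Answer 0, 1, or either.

Both values of in2 occur among assignments with n5 = 0:
  in2=0: in0=0, in1=0, in2=0
  in2=1: in0=0, in1=1, in2=1

either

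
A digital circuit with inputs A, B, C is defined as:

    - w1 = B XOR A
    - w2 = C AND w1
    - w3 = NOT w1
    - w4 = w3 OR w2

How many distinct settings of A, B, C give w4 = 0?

2

w4 = w3 OR w2 must be 0, so both w3 = 0 and w2 = 0.
Satisfying assignments:
  A=0, B=1, C=0
  A=1, B=0, C=0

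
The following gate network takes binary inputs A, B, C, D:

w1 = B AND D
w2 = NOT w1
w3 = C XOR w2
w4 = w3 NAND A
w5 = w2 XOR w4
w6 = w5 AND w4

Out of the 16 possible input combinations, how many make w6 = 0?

13

w6 = w5 AND w4 must be 0, so at least one of w5, w4 is 0.
Enumerating the 16 input combinations, 13 give w6 = 0 and 3 give w6 = 1.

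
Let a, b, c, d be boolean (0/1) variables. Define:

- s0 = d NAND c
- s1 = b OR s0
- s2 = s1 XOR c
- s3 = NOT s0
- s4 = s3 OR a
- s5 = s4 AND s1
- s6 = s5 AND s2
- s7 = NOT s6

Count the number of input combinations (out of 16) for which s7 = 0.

4

s7 = NOT s6 must be 0, so s6 = 1.
Enumerating the 16 input combinations, 4 give s7 = 0 and 12 give s7 = 1.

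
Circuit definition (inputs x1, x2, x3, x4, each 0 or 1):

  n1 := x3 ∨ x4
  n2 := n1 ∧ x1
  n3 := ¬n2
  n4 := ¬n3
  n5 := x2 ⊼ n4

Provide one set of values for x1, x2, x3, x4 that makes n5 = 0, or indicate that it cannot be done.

n5 = x2 ⊼ n4 must be 0, so both x2 = 1 and n4 = 1.
Check with x1=1 x2=1 x3=0 x4=1:
n1 = x3 ∨ x4 = 0 ∨ 1 = 1
n2 = n1 ∧ x1 = 1 ∧ 1 = 1
n3 = ¬n2 = ¬1 = 0
n4 = ¬n3 = ¬0 = 1
n5 = x2 ⊼ n4 = 1 ⊼ 1 = 0
So n5 = 0 as required.

x1=1 x2=1 x3=0 x4=1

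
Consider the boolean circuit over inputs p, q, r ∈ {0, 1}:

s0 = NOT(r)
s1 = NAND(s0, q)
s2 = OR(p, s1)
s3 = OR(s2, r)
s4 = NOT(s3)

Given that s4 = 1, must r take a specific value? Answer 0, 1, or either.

s4 = NOT(s3) must be 1, so s3 = 0.
s3 = OR(s2, r) must be 0, so both s2 = 0 and r = 0.
s2 = OR(p, s1) must be 0, so both p = 0 and s1 = 0.
Every assignment with s4 = 1 has r = 0; there are 1 such assignment(s).
  p=0, q=1, r=0

0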